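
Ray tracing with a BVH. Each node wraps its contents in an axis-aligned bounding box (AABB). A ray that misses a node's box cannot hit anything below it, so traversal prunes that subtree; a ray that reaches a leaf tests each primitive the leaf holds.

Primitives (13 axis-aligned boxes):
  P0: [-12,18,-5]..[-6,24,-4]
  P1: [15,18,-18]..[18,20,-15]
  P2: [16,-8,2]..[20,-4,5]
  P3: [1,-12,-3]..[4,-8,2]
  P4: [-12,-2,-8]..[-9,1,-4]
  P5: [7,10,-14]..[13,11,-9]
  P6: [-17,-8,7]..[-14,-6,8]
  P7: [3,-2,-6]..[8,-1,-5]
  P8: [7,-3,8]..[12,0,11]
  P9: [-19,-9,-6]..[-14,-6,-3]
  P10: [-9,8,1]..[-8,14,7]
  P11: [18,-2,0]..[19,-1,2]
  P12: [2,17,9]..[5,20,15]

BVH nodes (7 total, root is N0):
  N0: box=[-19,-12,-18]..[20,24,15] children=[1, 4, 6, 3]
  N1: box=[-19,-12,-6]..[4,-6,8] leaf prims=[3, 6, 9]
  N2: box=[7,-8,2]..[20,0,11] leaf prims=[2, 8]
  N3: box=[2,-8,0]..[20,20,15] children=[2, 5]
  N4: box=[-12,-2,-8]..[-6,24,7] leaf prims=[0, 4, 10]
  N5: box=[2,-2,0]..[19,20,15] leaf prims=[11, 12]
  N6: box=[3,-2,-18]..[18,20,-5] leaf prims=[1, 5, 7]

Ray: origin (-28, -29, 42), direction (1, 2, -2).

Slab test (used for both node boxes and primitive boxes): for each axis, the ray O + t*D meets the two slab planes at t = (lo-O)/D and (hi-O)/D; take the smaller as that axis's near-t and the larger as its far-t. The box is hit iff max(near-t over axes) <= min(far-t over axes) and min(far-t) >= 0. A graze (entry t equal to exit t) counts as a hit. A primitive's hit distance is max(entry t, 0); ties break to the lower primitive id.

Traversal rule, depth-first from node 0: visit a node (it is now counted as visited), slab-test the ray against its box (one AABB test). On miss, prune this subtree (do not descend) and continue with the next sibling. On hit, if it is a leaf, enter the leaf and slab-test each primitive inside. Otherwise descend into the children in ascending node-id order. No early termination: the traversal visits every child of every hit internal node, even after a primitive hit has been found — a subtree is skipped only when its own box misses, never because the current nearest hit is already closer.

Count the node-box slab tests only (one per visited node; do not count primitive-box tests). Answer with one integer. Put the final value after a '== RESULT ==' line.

Traverse from the root:
N0 x:[9,48] y:[17/2,53/2] z:[27/2,30] -> hit [27/2,53/2], descend [1, 3, 4, 6]
  N1 x:[9,32] y:[17/2,23/2] z:[17,24] -> miss, prune
  N3 x:[30,48] y:[21/2,49/2] z:[27/2,21] -> miss, prune
  N4 x:[16,22] y:[27/2,53/2] z:[35/2,25] -> hit [35/2,22] leaf, test {P0(miss), P4(miss), P10@t=19}
  N6 x:[31,46] y:[27/2,49/2] z:[47/2,30] -> miss, prune

Visited [0, 1, 3, 4, 6]. Tests: 5 box, 1 leaf. Nearest: P10.

== RESULT ==
5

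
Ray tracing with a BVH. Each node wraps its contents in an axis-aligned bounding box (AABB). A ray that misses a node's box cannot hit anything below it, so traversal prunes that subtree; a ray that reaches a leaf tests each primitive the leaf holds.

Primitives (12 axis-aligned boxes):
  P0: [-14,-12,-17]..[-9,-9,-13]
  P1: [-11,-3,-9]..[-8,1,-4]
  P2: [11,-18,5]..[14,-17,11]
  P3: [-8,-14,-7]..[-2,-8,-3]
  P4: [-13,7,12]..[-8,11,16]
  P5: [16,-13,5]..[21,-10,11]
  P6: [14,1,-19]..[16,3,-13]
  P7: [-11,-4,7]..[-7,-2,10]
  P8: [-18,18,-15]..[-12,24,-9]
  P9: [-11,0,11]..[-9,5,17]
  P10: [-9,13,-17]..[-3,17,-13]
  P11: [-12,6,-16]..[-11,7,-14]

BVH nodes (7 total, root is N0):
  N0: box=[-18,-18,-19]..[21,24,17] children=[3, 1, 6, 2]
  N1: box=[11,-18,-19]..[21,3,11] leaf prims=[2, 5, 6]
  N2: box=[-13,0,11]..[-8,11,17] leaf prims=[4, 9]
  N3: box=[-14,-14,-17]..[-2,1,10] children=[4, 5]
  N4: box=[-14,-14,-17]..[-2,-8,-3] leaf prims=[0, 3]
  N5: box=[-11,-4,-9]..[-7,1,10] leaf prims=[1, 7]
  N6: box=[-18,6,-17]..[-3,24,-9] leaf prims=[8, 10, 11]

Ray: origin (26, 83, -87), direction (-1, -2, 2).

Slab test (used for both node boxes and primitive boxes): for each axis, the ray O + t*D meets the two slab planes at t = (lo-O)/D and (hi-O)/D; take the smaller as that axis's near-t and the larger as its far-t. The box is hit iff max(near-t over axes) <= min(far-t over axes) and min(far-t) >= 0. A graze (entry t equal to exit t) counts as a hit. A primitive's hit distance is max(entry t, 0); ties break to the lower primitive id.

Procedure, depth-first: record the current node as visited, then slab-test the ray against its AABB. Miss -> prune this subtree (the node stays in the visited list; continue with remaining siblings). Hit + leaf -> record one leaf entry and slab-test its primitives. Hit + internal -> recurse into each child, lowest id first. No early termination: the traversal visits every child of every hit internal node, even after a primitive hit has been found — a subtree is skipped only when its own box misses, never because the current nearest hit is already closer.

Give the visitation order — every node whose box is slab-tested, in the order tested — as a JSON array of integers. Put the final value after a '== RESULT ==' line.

Traverse from the root:
N0 x:[5,44] y:[59/2,101/2] z:[34,52] -> hit [34,44], descend [1, 2, 3, 6]
  N1 x:[5,15] y:[40,101/2] z:[34,49] -> miss, prune
  N2 x:[34,39] y:[36,83/2] z:[49,52] -> miss, prune
  N3 x:[28,40] y:[41,97/2] z:[35,97/2] -> miss, prune
  N6 x:[29,44] y:[59/2,77/2] z:[35,39] -> hit [35,77/2] leaf, test {P8(miss), P10@t=35, P11(miss)}

5 AABB tests over nodes [0, 1, 2, 3, 6]; 1 leaf entered; closest P10.

== RESULT ==
[0, 1, 2, 3, 6]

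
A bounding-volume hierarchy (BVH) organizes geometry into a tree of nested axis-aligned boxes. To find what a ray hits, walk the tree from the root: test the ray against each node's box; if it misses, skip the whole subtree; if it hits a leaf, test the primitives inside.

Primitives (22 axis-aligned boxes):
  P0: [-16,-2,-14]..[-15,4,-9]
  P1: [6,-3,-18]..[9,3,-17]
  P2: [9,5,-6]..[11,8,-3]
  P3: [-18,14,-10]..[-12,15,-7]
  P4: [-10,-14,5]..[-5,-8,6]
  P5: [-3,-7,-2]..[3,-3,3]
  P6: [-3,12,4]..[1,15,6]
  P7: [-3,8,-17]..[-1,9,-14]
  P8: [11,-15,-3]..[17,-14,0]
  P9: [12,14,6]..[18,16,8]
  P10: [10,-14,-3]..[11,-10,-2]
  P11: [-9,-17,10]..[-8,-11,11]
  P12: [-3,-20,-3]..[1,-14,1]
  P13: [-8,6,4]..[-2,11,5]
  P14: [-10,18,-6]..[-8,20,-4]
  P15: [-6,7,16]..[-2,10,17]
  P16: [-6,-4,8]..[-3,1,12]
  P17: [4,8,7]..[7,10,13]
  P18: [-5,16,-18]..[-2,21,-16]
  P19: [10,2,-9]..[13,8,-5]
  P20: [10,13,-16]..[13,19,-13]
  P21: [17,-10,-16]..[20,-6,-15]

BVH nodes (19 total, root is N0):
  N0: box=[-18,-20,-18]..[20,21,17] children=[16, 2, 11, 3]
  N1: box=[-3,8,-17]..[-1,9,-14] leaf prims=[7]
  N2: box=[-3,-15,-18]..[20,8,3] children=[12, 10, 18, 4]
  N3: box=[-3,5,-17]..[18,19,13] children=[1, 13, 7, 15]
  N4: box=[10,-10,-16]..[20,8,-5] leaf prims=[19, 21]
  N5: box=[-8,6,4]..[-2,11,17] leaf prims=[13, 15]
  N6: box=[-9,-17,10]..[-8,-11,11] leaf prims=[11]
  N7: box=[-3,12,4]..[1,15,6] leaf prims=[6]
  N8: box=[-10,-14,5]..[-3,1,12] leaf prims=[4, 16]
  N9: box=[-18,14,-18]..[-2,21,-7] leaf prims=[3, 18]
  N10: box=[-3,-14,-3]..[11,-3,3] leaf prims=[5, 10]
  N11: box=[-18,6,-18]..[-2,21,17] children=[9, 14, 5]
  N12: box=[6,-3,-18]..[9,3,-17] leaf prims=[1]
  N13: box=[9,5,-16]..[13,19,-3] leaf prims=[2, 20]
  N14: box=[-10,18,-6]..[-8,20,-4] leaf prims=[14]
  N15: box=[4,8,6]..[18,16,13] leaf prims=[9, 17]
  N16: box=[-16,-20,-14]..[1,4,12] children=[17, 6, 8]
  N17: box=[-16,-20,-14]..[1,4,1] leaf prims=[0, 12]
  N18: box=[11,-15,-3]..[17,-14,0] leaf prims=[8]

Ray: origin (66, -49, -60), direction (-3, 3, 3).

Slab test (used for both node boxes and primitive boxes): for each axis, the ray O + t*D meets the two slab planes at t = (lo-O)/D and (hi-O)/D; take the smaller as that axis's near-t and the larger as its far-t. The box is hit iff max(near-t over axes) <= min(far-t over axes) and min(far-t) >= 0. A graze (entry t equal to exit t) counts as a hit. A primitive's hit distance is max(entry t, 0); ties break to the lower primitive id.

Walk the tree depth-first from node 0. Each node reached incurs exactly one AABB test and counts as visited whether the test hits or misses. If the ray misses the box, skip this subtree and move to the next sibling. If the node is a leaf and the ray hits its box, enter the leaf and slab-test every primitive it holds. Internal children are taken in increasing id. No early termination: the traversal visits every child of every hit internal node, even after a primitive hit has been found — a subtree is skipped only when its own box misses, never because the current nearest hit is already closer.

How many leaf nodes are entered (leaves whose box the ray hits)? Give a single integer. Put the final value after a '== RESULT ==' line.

Traverse from the root:
N0 x:[46/3,28] y:[29/3,70/3] z:[14,77/3] -> hit [46/3,70/3], descend [2, 3, 11, 16]
  N2 x:[46/3,23] y:[34/3,19] z:[14,21] -> hit [46/3,19], descend [4, 10, 12, 18]
    N4 x:[46/3,56/3] y:[13,19] z:[44/3,55/3] -> hit [46/3,55/3] leaf, test {P19@t=53/3, P21(miss)}
    N10 x:[55/3,23] y:[35/3,46/3] z:[19,21] -> miss, prune
    N12 x:[19,20] y:[46/3,52/3] z:[14,43/3] -> miss, prune
    N18 x:[49/3,55/3] y:[34/3,35/3] z:[19,20] -> miss, prune
  N3 x:[16,23] y:[18,68/3] z:[43/3,73/3] -> hit [18,68/3], descend [1, 7, 13, 15]
    N1 x:[67/3,23] y:[19,58/3] z:[43/3,46/3] -> miss, prune
    N7 x:[65/3,23] y:[61/3,64/3] z:[64/3,22] -> miss, prune
    N13 x:[53/3,19] y:[18,68/3] z:[44/3,19] -> hit [18,19] leaf, test {P2@t=55/3, P20(miss)}
    N15 x:[16,62/3] y:[19,65/3] z:[22,73/3] -> miss, prune
  N11 x:[68/3,28] y:[55/3,70/3] z:[14,77/3] -> hit [68/3,70/3], descend [5, 9, 14]
    N5 x:[68/3,74/3] y:[55/3,20] z:[64/3,77/3] -> miss, prune
    N9 x:[68/3,28] y:[21,70/3] z:[14,53/3] -> miss, prune
    N14 x:[74/3,76/3] y:[67/3,23] z:[18,56/3] -> miss, prune
  N16 x:[65/3,82/3] y:[29/3,53/3] z:[46/3,24] -> miss, prune

Visited [0, 2, 4, 10, 12, 18, 3, 1, 7, 13, 15, 11, 5, 9, 14, 16]. Tests: 16 box, 2 leaf. Nearest: P19.

== RESULT ==
2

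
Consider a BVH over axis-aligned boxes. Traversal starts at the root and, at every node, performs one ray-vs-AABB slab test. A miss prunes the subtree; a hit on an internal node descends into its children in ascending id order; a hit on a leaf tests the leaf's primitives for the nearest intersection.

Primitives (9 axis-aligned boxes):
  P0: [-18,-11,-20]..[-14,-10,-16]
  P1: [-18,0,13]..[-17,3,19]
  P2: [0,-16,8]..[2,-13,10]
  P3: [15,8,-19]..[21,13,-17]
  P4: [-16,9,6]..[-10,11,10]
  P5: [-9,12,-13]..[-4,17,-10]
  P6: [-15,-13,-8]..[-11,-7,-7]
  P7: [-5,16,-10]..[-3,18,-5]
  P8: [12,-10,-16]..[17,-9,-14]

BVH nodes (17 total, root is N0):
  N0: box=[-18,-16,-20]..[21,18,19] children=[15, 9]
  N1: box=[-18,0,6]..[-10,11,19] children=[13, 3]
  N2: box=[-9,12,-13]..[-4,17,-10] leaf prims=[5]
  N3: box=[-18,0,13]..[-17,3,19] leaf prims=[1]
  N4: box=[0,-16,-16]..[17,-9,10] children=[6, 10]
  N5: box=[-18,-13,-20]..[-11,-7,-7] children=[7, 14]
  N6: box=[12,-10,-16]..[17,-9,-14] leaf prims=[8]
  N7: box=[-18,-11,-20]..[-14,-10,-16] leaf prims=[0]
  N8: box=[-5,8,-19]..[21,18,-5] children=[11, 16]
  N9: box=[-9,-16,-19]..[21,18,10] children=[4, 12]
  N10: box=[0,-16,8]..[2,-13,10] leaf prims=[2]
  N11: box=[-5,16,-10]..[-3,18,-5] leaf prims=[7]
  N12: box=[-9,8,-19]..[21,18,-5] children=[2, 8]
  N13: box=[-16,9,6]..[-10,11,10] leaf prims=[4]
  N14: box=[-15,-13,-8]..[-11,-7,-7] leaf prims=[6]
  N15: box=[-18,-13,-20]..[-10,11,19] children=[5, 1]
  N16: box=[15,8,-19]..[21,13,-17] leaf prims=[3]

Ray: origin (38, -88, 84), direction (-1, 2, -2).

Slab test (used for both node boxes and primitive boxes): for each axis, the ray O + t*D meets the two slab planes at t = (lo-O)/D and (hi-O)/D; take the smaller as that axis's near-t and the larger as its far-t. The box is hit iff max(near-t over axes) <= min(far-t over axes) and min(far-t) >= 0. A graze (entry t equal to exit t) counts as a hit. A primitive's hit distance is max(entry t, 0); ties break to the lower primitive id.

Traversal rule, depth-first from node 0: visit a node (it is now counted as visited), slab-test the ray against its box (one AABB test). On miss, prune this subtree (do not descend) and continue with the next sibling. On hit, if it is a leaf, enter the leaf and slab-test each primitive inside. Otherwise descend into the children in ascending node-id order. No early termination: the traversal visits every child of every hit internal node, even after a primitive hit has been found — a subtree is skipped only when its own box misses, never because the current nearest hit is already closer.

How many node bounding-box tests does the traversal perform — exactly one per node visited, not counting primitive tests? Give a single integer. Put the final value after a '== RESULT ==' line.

Walk:
N0 x:[17,56] y:[36,53] z:[65/2,52] -> hit [36,52], descend [9, 15]
  N9 x:[17,47] y:[36,53] z:[37,103/2] -> hit [37,47], descend [4, 12]
    N4 x:[21,38] y:[36,79/2] z:[37,50] -> hit [37,38], descend [6, 10]
      N6 x:[21,26] y:[39,79/2] z:[49,50] -> miss, prune
      N10 x:[36,38] y:[36,75/2] z:[37,38] -> hit [37,75/2] leaf, test {P2@t=37}
    N12 x:[17,47] y:[48,53] z:[89/2,103/2] -> miss, prune
  N15 x:[48,56] y:[75/2,99/2] z:[65/2,52] -> hit [48,99/2], descend [1, 5]
    N1 x:[48,56] y:[44,99/2] z:[65/2,39] -> miss, prune
    N5 x:[49,56] y:[75/2,81/2] z:[91/2,52] -> miss, prune

Visited [0, 9, 4, 6, 10, 12, 15, 1, 5]. Tests: 9 box, 1 leaf. Nearest: P2.

== RESULT ==
9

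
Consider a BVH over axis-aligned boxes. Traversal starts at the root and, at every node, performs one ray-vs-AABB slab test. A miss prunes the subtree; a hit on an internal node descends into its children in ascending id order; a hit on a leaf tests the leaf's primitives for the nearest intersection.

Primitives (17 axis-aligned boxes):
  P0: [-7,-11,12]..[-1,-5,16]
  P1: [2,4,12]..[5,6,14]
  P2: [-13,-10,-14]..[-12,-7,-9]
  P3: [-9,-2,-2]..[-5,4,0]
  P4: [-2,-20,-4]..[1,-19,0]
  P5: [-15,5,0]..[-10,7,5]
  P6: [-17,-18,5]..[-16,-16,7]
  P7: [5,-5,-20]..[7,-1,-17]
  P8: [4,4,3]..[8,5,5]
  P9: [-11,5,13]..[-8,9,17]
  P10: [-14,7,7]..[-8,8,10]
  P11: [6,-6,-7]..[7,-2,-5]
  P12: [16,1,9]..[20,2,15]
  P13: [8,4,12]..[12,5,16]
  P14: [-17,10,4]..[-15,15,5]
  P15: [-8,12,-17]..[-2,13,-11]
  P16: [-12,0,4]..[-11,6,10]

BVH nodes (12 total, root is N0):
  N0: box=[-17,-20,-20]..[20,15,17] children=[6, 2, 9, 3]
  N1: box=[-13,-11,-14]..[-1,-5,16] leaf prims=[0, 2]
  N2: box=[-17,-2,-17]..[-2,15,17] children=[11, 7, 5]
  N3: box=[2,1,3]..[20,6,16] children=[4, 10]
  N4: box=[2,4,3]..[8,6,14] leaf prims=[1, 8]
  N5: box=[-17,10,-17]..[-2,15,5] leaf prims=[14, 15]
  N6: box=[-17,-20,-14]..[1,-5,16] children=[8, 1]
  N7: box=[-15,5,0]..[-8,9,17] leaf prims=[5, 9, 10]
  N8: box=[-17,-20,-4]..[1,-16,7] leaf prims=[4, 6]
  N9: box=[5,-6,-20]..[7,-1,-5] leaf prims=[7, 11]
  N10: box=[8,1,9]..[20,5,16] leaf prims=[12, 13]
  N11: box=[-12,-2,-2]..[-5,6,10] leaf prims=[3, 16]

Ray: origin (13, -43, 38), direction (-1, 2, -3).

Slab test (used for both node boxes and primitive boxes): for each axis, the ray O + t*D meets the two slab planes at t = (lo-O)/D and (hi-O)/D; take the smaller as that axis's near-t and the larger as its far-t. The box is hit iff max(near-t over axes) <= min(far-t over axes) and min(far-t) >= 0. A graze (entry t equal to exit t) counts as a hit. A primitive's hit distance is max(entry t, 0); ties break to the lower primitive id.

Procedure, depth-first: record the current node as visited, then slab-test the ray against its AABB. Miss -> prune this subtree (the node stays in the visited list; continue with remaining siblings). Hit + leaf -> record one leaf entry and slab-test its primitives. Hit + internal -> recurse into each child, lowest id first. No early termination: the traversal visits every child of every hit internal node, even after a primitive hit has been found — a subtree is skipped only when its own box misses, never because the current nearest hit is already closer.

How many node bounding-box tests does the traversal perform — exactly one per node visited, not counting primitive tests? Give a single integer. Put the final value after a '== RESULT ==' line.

Walk:
N0 x:[-7,30] y:[23/2,29] z:[7,58/3] -> hit [23/2,58/3], descend [2, 3, 6, 9]
  N2 x:[15,30] y:[41/2,29] z:[7,55/3] -> miss, prune
  N3 x:[-7,11] y:[22,49/2] z:[22/3,35/3] -> miss, prune
  N6 x:[12,30] y:[23/2,19] z:[22/3,52/3] -> hit [12,52/3], descend [1, 8]
    N1 x:[14,26] y:[16,19] z:[22/3,52/3] -> hit [16,52/3] leaf, test {P0(miss), P2(miss)}
    N8 x:[12,30] y:[23/2,27/2] z:[31/3,14] -> hit [12,27/2] leaf, test {P4(miss), P6(miss)}
  N9 x:[6,8] y:[37/2,21] z:[43/3,58/3] -> miss, prune

Summary -> nodes [0, 2, 3, 6, 1, 8, 9]; box-tests=7; leaf-entries=2; first=miss

== RESULT ==
7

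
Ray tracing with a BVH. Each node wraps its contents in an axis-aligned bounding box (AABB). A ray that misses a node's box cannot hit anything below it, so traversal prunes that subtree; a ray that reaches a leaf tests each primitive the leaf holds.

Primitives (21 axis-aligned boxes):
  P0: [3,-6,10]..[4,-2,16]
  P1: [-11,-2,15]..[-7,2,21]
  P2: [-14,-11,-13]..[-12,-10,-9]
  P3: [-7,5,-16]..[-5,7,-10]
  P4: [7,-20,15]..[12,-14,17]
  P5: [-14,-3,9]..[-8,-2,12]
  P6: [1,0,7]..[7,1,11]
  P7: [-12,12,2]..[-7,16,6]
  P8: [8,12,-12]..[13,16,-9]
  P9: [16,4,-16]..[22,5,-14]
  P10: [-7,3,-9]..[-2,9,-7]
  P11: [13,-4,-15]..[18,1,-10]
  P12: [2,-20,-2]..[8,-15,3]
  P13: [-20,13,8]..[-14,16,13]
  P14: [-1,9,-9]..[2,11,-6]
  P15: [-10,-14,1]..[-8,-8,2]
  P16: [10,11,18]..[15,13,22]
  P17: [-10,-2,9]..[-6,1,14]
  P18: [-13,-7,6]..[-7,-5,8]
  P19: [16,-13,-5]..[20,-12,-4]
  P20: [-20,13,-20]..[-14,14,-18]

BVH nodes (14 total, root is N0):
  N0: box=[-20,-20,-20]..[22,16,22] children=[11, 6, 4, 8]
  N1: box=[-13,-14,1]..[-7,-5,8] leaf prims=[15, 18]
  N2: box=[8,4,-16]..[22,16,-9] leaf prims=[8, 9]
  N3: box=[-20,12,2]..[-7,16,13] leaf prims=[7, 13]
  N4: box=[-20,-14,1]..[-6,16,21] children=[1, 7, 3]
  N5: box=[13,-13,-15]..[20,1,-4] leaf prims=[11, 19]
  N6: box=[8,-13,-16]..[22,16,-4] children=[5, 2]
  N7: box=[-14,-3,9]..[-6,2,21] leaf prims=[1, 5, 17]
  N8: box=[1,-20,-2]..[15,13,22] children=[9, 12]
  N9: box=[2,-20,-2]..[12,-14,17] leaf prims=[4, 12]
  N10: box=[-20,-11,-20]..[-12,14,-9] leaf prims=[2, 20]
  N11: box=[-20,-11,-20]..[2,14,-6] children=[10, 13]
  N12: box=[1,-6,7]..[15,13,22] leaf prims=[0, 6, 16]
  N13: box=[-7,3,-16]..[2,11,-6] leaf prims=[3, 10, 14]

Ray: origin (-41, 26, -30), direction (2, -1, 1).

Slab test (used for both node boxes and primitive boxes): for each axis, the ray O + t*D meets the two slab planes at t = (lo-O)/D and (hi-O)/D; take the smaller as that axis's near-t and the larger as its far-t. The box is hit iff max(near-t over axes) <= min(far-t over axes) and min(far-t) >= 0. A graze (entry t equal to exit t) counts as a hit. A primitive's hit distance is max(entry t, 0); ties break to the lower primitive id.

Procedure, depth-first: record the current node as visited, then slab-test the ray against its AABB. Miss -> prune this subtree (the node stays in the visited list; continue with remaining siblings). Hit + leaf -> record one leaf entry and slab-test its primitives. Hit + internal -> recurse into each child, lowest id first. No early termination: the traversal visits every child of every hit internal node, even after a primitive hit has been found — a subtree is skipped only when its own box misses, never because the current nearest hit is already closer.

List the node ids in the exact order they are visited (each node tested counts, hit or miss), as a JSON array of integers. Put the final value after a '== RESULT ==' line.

Trace the traversal:
N0 x:[21/2,63/2] y:[10,46] z:[10,52] -> hit [21/2,63/2], descend [4, 6, 8, 11]
  N4 x:[21/2,35/2] y:[10,40] z:[31,51] -> miss, prune
  N6 x:[49/2,63/2] y:[10,39] z:[14,26] -> hit [49/2,26], descend [2, 5]
    N2 x:[49/2,63/2] y:[10,22] z:[14,21] -> miss, prune
    N5 x:[27,61/2] y:[25,39] z:[15,26] -> miss, prune
  N8 x:[21,28] y:[13,46] z:[28,52] -> hit [28,28], descend [9, 12]
    N9 x:[43/2,53/2] y:[40,46] z:[28,47] -> miss, prune
    N12 x:[21,28] y:[13,32] z:[37,52] -> miss, prune
  N11 x:[21/2,43/2] y:[12,37] z:[10,24] -> hit [12,43/2], descend [10, 13]
    N10 x:[21/2,29/2] y:[12,37] z:[10,21] -> hit [12,29/2] leaf, test {P2(miss), P20@t=12}
    N13 x:[17,43/2] y:[15,23] z:[14,24] -> hit [17,43/2] leaf, test {P3(miss), P10(miss), P14(miss)}

11 AABB tests over nodes [0, 4, 6, 2, 5, 8, 9, 12, 11, 10, 13]; 2 leaves entered; closest P20.

== RESULT ==
[0, 4, 6, 2, 5, 8, 9, 12, 11, 10, 13]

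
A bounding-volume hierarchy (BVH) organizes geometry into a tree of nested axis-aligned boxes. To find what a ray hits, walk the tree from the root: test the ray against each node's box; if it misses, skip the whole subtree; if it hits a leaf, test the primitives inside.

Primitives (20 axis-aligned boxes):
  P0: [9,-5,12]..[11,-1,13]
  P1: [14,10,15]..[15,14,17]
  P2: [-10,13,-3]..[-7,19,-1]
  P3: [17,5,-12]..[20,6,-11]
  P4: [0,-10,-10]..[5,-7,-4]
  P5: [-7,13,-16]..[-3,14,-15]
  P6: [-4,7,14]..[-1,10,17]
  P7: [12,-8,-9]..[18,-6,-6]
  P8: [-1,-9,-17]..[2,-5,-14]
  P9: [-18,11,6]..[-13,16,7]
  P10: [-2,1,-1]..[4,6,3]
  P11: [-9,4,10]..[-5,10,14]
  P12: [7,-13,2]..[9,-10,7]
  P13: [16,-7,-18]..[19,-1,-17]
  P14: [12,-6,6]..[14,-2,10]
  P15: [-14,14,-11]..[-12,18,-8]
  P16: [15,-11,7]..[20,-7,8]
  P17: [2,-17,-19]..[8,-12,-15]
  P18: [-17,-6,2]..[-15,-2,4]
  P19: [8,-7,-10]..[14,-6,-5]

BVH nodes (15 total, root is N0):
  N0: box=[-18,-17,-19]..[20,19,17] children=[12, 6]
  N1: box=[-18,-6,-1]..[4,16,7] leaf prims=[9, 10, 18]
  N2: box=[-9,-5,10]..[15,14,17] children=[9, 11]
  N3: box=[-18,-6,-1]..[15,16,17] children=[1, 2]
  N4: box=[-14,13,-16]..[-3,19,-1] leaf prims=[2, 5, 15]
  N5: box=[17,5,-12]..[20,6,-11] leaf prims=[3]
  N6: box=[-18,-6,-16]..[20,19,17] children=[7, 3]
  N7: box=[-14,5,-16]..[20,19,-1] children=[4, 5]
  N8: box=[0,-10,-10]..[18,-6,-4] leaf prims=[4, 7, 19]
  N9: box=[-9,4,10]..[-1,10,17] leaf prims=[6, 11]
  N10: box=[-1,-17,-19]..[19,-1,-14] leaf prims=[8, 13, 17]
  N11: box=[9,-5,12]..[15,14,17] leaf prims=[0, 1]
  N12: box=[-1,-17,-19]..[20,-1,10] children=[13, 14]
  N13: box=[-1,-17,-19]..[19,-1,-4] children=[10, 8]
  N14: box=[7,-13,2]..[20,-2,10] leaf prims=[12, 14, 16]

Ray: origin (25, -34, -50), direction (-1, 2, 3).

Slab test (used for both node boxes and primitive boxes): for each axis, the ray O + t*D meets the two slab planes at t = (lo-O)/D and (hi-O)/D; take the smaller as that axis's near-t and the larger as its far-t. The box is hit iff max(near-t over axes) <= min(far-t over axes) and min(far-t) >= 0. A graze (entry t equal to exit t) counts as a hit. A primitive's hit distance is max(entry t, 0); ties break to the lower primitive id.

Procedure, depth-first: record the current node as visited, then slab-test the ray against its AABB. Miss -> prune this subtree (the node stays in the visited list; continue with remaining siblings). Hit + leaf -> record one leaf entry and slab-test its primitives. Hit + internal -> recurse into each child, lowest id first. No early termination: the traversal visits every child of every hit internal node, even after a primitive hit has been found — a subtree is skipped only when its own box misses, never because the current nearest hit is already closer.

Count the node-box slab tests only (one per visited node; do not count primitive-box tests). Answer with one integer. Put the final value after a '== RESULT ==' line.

Trace the traversal:
N0 x:[5,43] y:[17/2,53/2] z:[31/3,67/3] -> hit [31/3,67/3], descend [6, 12]
  N6 x:[5,43] y:[14,53/2] z:[34/3,67/3] -> hit [14,67/3], descend [3, 7]
    N3 x:[10,43] y:[14,25] z:[49/3,67/3] -> hit [49/3,67/3], descend [1, 2]
      N1 x:[21,43] y:[14,25] z:[49/3,19] -> miss, prune
      N2 x:[10,34] y:[29/2,24] z:[20,67/3] -> hit [20,67/3], descend [9, 11]
        N9 x:[26,34] y:[19,22] z:[20,67/3] -> miss, prune
        N11 x:[10,16] y:[29/2,24] z:[62/3,67/3] -> miss, prune
    N7 x:[5,39] y:[39/2,53/2] z:[34/3,49/3] -> miss, prune
  N12 x:[5,26] y:[17/2,33/2] z:[31/3,20] -> hit [31/3,33/2], descend [13, 14]
    N13 x:[6,26] y:[17/2,33/2] z:[31/3,46/3] -> hit [31/3,46/3], descend [8, 10]
      N8 x:[7,25] y:[12,14] z:[40/3,46/3] -> hit [40/3,14] leaf, test {P4(miss), P7(miss), P19@t=27/2}
      N10 x:[6,26] y:[17/2,33/2] z:[31/3,12] -> hit [31/3,12] leaf, test {P8(miss), P13(miss), P17(miss)}
    N14 x:[5,18] y:[21/2,16] z:[52/3,20] -> miss, prune

Visited [0, 6, 3, 1, 2, 9, 11, 7, 12, 13, 8, 10, 14]. Tests: 13 box, 2 leaf. Nearest: P19.

== RESULT ==
13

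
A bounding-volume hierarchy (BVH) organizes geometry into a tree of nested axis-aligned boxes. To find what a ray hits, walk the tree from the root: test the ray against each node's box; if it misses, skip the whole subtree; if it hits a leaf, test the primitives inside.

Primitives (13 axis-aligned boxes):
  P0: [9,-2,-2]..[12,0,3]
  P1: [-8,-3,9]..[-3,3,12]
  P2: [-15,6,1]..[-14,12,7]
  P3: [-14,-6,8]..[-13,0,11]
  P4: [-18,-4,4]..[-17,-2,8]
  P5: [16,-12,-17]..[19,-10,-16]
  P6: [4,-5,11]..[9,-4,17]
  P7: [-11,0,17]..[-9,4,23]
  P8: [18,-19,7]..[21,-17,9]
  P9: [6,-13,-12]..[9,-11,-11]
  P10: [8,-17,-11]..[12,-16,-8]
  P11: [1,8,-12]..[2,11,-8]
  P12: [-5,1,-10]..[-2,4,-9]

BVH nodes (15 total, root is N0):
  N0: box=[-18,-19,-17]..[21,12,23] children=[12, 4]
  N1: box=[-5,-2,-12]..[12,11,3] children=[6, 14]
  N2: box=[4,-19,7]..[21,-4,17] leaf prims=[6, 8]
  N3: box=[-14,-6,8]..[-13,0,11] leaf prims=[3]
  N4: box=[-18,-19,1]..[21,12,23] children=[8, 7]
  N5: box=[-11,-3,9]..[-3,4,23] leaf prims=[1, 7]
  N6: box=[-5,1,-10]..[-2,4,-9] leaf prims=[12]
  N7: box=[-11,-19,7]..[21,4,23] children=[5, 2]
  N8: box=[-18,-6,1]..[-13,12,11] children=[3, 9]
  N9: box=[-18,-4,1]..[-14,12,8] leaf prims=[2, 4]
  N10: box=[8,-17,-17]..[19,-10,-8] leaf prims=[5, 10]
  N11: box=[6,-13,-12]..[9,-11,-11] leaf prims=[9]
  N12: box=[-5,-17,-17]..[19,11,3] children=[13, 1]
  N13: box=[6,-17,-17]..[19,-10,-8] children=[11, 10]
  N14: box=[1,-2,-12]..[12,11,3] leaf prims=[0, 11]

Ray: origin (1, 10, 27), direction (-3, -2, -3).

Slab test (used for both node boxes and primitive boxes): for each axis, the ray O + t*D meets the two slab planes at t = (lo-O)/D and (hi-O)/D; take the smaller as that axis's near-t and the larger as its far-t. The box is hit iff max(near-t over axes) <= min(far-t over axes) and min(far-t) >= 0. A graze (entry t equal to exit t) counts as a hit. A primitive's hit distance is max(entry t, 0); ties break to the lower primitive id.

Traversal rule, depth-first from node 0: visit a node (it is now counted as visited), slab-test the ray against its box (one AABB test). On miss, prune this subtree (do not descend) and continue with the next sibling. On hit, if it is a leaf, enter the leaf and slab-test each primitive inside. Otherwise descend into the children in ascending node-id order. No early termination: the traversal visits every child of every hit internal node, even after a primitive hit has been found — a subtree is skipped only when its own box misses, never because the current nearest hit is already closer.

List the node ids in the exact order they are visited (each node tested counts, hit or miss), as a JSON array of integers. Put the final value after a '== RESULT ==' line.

Walk:
N0 x:[-20/3,19/3] y:[-1,29/2] z:[4/3,44/3] -> hit [4/3,19/3], descend [4, 12]
  N4 x:[-20/3,19/3] y:[-1,29/2] z:[4/3,26/3] -> hit [4/3,19/3], descend [7, 8]
    N7 x:[-20/3,4] y:[3,29/2] z:[4/3,20/3] -> hit [3,4], descend [2, 5]
      N2 x:[-20/3,-1] y:[7,29/2] z:[10/3,20/3] -> miss, prune
      N5 x:[4/3,4] y:[3,13/2] z:[4/3,6] -> hit [3,4] leaf, test {P1(miss), P7@t=10/3}
    N8 x:[14/3,19/3] y:[-1,8] z:[16/3,26/3] -> hit [16/3,19/3], descend [3, 9]
      N3 x:[14/3,5] y:[5,8] z:[16/3,19/3] -> miss, prune
      N9 x:[5,19/3] y:[-1,7] z:[19/3,26/3] -> hit [19/3,19/3] leaf, test {P2(miss), P4@t=19/3}
  N12 x:[-6,2] y:[-1/2,27/2] z:[8,44/3] -> miss, prune

Summary -> nodes [0, 4, 7, 2, 5, 8, 3, 9, 12]; box-tests=9; leaf-entries=2; first=P7

== RESULT ==
[0, 4, 7, 2, 5, 8, 3, 9, 12]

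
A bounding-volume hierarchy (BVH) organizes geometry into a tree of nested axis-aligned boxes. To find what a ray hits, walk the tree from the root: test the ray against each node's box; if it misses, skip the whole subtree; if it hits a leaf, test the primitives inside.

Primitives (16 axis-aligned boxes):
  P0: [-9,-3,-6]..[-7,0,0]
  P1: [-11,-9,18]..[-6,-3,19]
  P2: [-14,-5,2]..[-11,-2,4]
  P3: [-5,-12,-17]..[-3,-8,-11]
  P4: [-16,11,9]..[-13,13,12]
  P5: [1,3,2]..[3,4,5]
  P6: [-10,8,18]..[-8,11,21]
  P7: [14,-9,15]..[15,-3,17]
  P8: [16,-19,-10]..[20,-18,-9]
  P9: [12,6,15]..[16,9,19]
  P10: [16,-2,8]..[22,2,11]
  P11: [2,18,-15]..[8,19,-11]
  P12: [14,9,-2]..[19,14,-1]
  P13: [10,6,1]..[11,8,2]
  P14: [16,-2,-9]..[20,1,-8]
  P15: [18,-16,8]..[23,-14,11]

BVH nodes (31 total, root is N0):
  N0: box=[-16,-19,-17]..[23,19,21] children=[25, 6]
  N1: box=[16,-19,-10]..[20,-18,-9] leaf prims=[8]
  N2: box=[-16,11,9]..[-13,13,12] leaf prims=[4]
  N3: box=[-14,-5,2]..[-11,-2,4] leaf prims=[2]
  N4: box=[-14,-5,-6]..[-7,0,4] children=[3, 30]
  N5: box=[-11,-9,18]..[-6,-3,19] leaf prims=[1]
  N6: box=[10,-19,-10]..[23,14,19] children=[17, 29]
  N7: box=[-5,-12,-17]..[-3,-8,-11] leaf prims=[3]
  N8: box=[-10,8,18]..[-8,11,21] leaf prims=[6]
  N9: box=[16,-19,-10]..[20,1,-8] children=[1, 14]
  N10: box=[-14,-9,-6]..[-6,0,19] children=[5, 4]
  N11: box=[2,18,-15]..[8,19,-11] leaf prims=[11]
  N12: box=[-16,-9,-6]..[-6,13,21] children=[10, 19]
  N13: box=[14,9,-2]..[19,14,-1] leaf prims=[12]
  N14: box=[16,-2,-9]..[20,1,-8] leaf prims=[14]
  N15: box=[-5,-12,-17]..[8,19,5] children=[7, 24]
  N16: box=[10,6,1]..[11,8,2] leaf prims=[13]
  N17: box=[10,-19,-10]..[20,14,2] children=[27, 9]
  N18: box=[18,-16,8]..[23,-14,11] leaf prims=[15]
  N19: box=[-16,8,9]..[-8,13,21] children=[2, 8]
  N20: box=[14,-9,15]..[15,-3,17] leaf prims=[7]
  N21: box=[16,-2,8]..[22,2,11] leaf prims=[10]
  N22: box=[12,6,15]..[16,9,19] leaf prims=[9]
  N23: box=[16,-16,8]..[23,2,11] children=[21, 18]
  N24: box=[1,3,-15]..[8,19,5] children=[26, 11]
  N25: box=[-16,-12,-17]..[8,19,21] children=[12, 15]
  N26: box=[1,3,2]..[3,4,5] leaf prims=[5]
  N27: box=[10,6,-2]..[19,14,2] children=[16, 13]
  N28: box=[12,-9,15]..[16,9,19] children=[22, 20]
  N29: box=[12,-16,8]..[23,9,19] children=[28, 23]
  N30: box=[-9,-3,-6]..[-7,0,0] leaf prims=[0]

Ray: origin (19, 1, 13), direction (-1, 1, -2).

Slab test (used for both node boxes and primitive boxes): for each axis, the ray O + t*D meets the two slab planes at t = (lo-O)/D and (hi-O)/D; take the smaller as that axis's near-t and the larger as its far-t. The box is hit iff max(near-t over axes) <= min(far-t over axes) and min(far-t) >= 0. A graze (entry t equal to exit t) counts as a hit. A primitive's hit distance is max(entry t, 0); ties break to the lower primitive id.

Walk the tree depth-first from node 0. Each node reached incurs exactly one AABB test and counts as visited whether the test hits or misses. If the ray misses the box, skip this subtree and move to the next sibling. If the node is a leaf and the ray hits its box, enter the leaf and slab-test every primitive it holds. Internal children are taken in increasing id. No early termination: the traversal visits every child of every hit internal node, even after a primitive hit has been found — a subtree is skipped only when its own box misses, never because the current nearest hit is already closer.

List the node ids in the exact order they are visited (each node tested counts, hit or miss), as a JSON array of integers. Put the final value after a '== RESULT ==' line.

Walk:
N0 x:[-4,35] y:[-20,18] z:[-4,15] -> hit [-4,15], descend [6, 25]
  N6 x:[-4,9] y:[-20,13] z:[-3,23/2] -> hit [-3,9], descend [17, 29]
    N17 x:[-1,9] y:[-20,13] z:[11/2,23/2] -> hit [11/2,9], descend [9, 27]
      N9 x:[-1,3] y:[-20,0] z:[21/2,23/2] -> miss, prune
      N27 x:[0,9] y:[5,13] z:[11/2,15/2] -> hit [11/2,15/2], descend [13, 16]
        N13 x:[0,5] y:[8,13] z:[7,15/2] -> miss, prune
        N16 x:[8,9] y:[5,7] z:[11/2,6] -> miss, prune
    N29 x:[-4,7] y:[-17,8] z:[-3,5/2] -> hit [-3,5/2], descend [23, 28]
      N23 x:[-4,3] y:[-17,1] z:[1,5/2] -> hit [1,1], descend [18, 21]
        N18 x:[-4,1] y:[-17,-15] z:[1,5/2] -> miss, prune
        N21 x:[-3,3] y:[-3,1] z:[1,5/2] -> hit [1,1] leaf, test {P10@t=1}
      N28 x:[3,7] y:[-10,8] z:[-3,-1] -> miss, prune
  N25 x:[11,35] y:[-13,18] z:[-4,15] -> hit [11,15], descend [12, 15]
    N12 x:[25,35] y:[-10,12] z:[-4,19/2] -> miss, prune
    N15 x:[11,24] y:[-13,18] z:[4,15] -> hit [11,15], descend [7, 24]
      N7 x:[22,24] y:[-13,-9] z:[12,15] -> miss, prune
      N24 x:[11,18] y:[2,18] z:[4,14] -> hit [11,14], descend [11, 26]
        N11 x:[11,17] y:[17,18] z:[12,14] -> miss, prune
        N26 x:[16,18] y:[2,3] z:[4,11/2] -> miss, prune

Summary -> nodes [0, 6, 17, 9, 27, 13, 16, 29, 23, 18, 21, 28, 25, 12, 15, 7, 24, 11, 26]; box-tests=19; leaf-entries=1; first=P10

== RESULT ==
[0, 6, 17, 9, 27, 13, 16, 29, 23, 18, 21, 28, 25, 12, 15, 7, 24, 11, 26]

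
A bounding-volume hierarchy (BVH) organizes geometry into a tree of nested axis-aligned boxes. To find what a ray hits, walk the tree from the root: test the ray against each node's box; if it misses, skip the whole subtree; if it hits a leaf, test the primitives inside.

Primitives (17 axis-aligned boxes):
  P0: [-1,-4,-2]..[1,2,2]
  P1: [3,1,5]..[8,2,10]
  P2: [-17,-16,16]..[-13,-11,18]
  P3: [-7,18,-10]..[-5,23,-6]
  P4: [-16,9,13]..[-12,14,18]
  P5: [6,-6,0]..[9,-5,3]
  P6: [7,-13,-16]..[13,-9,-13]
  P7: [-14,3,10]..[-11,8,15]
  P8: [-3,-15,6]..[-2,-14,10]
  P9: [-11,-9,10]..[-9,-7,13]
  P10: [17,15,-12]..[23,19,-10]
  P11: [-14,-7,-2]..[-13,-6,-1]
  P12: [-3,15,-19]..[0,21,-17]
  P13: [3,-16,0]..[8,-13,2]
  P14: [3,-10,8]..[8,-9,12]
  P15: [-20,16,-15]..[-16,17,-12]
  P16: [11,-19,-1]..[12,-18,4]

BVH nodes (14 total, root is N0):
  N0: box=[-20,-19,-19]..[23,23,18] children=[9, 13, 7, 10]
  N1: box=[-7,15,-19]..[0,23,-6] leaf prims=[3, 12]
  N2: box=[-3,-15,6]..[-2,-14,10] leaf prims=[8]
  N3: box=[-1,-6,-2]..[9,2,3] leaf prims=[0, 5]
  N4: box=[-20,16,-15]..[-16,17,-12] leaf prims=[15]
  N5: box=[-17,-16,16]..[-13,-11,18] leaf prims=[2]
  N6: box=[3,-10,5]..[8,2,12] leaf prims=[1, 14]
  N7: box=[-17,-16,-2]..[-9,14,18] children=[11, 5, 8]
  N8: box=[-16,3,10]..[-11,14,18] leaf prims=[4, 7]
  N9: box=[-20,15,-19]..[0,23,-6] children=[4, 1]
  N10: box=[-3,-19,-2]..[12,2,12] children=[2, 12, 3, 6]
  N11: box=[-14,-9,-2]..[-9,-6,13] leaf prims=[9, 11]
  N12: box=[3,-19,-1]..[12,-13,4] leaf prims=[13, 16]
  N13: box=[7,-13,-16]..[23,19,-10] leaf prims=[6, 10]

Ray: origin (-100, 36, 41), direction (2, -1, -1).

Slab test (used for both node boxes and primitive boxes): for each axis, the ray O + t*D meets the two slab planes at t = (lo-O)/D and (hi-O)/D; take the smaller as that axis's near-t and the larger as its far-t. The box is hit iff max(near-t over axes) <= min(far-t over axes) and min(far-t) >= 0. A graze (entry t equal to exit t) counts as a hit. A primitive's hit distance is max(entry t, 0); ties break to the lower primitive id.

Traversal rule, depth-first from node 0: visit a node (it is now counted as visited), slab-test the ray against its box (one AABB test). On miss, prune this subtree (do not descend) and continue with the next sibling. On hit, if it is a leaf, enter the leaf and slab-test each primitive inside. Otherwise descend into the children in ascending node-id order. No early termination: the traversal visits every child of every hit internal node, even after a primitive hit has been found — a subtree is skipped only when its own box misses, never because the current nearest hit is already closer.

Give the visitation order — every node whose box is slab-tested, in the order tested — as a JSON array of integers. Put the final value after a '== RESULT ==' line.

Walk:
N0 x:[40,123/2] y:[13,55] z:[23,60] -> hit [40,55], descend [7, 9, 10, 13]
  N7 x:[83/2,91/2] y:[22,52] z:[23,43] -> hit [83/2,43], descend [5, 8, 11]
    N5 x:[83/2,87/2] y:[47,52] z:[23,25] -> miss, prune
    N8 x:[42,89/2] y:[22,33] z:[23,31] -> miss, prune
    N11 x:[43,91/2] y:[42,45] z:[28,43] -> hit [43,43] leaf, test {P9(miss), P11@t=43}
  N9 x:[40,50] y:[13,21] z:[47,60] -> miss, prune
  N10 x:[97/2,56] y:[34,55] z:[29,43] -> miss, prune
  N13 x:[107/2,123/2] y:[17,49] z:[51,57] -> miss, prune

order=[0, 7, 5, 8, 11, 9, 10, 13]  |boxes|=8  |leaves|=1  hit=P11

== RESULT ==
[0, 7, 5, 8, 11, 9, 10, 13]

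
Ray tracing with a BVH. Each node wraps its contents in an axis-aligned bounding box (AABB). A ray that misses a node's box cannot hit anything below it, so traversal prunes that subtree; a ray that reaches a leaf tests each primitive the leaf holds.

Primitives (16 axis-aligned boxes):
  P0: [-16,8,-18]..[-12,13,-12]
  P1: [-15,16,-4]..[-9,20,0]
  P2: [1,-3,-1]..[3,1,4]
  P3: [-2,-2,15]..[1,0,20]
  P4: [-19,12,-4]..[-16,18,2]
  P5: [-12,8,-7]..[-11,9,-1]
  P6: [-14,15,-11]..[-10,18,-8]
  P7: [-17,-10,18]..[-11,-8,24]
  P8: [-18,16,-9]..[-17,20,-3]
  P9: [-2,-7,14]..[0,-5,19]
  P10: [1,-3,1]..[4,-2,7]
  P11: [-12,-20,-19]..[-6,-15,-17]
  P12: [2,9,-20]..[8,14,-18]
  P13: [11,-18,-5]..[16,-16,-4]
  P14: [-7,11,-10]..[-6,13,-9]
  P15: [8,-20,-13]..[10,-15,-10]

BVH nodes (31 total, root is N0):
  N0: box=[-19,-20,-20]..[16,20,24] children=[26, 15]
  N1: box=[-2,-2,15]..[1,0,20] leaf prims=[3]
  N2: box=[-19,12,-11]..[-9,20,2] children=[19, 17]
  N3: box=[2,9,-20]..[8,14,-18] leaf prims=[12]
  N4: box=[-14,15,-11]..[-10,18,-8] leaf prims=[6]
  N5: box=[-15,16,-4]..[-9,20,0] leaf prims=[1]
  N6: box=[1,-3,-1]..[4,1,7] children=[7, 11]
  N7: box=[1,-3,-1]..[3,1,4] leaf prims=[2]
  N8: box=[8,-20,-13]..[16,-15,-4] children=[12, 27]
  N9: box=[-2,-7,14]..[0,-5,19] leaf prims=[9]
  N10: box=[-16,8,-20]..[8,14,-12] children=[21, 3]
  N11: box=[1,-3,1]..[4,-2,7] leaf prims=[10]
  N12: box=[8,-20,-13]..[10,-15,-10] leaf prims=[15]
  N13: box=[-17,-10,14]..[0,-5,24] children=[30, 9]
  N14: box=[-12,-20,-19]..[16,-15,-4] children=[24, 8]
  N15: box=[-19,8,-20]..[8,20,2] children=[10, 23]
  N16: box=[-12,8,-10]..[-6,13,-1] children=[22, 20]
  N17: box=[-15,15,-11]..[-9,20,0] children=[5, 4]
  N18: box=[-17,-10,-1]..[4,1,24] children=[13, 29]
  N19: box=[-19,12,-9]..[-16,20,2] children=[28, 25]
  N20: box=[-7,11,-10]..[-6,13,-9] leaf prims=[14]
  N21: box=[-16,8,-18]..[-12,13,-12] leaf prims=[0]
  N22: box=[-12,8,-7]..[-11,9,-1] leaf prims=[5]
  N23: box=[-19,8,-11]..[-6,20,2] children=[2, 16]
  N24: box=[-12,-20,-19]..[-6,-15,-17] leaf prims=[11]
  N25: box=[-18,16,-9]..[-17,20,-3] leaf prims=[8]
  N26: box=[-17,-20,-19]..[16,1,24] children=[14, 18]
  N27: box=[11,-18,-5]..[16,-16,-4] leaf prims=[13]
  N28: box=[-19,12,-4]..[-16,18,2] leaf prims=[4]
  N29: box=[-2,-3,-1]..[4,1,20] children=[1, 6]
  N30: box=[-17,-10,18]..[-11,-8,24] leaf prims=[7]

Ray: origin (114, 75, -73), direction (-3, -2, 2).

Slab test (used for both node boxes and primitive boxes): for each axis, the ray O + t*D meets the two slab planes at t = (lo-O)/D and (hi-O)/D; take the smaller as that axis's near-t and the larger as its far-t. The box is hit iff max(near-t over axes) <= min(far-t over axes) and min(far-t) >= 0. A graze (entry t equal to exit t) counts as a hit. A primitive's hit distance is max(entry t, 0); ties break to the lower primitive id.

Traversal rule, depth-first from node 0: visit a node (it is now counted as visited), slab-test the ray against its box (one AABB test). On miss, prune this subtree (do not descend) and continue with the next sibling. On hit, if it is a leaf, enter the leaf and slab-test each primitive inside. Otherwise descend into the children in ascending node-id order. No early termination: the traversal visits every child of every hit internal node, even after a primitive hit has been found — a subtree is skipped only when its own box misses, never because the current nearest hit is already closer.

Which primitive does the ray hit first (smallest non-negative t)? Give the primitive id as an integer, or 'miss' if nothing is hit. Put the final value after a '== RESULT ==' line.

Trace the traversal:
N0 x:[98/3,133/3] y:[55/2,95/2] z:[53/2,97/2] -> hit [98/3,133/3], descend [15, 26]
  N15 x:[106/3,133/3] y:[55/2,67/2] z:[53/2,75/2] -> miss, prune
  N26 x:[98/3,131/3] y:[37,95/2] z:[27,97/2] -> hit [37,131/3], descend [14, 18]
    N14 x:[98/3,42] y:[45,95/2] z:[27,69/2] -> miss, prune
    N18 x:[110/3,131/3] y:[37,85/2] z:[36,97/2] -> hit [37,85/2], descend [13, 29]
      N13 x:[38,131/3] y:[40,85/2] z:[87/2,97/2] -> miss, prune
      N29 x:[110/3,116/3] y:[37,39] z:[36,93/2] -> hit [37,116/3], descend [1, 6]
        N1 x:[113/3,116/3] y:[75/2,77/2] z:[44,93/2] -> miss, prune
        N6 x:[110/3,113/3] y:[37,39] z:[36,40] -> hit [37,113/3], descend [7, 11]
          N7 x:[37,113/3] y:[37,39] z:[36,77/2] -> hit [37,113/3] leaf, test {P2@t=37}
          N11 x:[110/3,113/3] y:[77/2,39] z:[37,40] -> miss, prune

Summary -> nodes [0, 15, 26, 14, 18, 13, 29, 1, 6, 7, 11]; box-tests=11; leaf-entries=1; first=P2

== RESULT ==
2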